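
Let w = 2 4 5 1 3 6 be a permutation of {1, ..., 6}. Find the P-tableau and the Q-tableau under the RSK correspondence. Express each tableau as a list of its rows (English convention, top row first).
P = [[1, 3, 5, 6], [2, 4]], Q = [[1, 2, 3, 6], [4, 5]]

Insert each entry of the permutation into P by Schensted row insertion, recording in Q the position of each new cell.

After inserting 2: P = [[2]].
After inserting 4: P = [[2, 4]].
After inserting 5: P = [[2, 4, 5]].
After inserting 1: P = [[1, 4, 5], [2]].
After inserting 3: P = [[1, 3, 5], [2, 4]].
After inserting 6: P = [[1, 3, 5, 6], [2, 4]].

So P = [[1, 3, 5, 6], [2, 4]], Q = [[1, 2, 3, 6], [4, 5]].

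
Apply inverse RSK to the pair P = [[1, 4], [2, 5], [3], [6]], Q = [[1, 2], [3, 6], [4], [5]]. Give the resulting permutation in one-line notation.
Reverse the RSK construction: for i from n down to 1, find the cell of Q containing i, remove the entry at that cell from P, and reverse-bump it up through P; the value ejected from row 1 is w(i).

Step i=6: Q has 6 at row 2, column 2; remove 5 from row 2 of P and reverse-bump: 5 enters row 1 and ejects 4. So w(6) = 4. P is now [[1, 5], [2], [3], [6]].
Step i=5: Q has 5 at row 4, column 1; remove 6 from row 4 of P and reverse-bump: 6 enters row 3 and ejects 3; 3 enters row 2 and ejects 2; 2 enters row 1 and ejects 1. So w(5) = 1. P is now [[2, 5], [3], [6]].
Step i=4: Q has 4 at row 3, column 1; remove 6 from row 3 of P and reverse-bump: 6 enters row 2 and ejects 3; 3 enters row 1 and ejects 2. So w(4) = 2. P is now [[3, 5], [6]].
Step i=3: Q has 3 at row 2, column 1; remove 6 from row 2 of P and reverse-bump: 6 enters row 1 and ejects 5. So w(3) = 5. P is now [[3, 6]].
Step i=2: Q has 2 at row 1, column 2; remove that cell from P, ejecting 6. So w(2) = 6. P is now [[3]].
Step i=1: Q has 1 at row 1, column 1; remove that cell from P, ejecting 3. So w(1) = 3. P is now [].

So w = 3 6 5 2 1 4.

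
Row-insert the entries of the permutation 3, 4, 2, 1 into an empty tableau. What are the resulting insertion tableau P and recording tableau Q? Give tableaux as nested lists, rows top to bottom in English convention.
Insert each entry of the permutation into P by Schensted row insertion, recording in Q the position of each new cell.

Insert 3: appended to row 1. P = [[3]].
Insert 4: appended to row 1. P = [[3, 4]].
Insert 2: 2 bumps 3 from row 1; 3 starts row 2. P = [[2, 4], [3]].
Insert 1: 1 bumps 2 from row 1; 2 bumps 3 from row 2; 3 starts row 3. P = [[1, 4], [2], [3]].

So P = [[1, 4], [2], [3]], Q = [[1, 2], [3], [4]].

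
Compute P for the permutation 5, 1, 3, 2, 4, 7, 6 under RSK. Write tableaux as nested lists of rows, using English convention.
P = [[1, 2, 4, 6], [3, 7], [5]]

Insert 5: appended to row 1. P = [[5]].
Insert 1: 1 bumps 5 from row 1; 5 starts row 2. P = [[1], [5]].
Insert 3: appended to row 1. P = [[1, 3], [5]].
Insert 2: 2 bumps 3 from row 1; 3 bumps 5 from row 2; 5 starts row 3. P = [[1, 2], [3], [5]].
Insert 4: appended to row 1. P = [[1, 2, 4], [3], [5]].
Insert 7: appended to row 1. P = [[1, 2, 4, 7], [3], [5]].
Insert 6: 6 bumps 7 from row 1; 7 appends to row 2. P = [[1, 2, 4, 6], [3, 7], [5]].

So P = [[1, 2, 4, 6], [3, 7], [5]].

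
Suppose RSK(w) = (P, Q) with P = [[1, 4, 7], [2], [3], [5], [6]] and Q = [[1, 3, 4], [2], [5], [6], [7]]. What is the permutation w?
6 3 5 7 4 2 1

Reverse RSK: for i = n, n-1, ..., 1, locate i in Q, remove the corresponding corner cell from P, and reverse-bump its entry up through P; the value ejected from row 1 is w(i).

So w = 6 3 5 7 4 2 1.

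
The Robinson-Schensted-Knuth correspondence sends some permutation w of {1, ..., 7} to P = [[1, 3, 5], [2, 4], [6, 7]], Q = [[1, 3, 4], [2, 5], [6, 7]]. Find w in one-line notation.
6 2 4 7 5 1 3

Reverse the RSK construction: for i from n down to 1, find the cell of Q containing i, remove the entry at that cell from P, and reverse-bump it up through P; the value ejected from row 1 is w(i).

Step i=7: Q has 7 at row 3, column 2; remove 7 from row 3 of P and reverse-bump: 7 enters row 2 and ejects 4; 4 enters row 1 and ejects 3. So w(7) = 3. P is now [[1, 4, 5], [2, 7], [6]].
Step i=6: Q has 6 at row 3, column 1; remove 6 from row 3 of P and reverse-bump: 6 enters row 2 and ejects 2; 2 enters row 1 and ejects 1. So w(6) = 1. P is now [[2, 4, 5], [6, 7]].
Step i=5: Q has 5 at row 2, column 2; remove 7 from row 2 of P and reverse-bump: 7 enters row 1 and ejects 5. So w(5) = 5. P is now [[2, 4, 7], [6]].
Step i=4: Q has 4 at row 1, column 3; remove that cell from P, ejecting 7. So w(4) = 7. P is now [[2, 4], [6]].
Step i=3: Q has 3 at row 1, column 2; remove that cell from P, ejecting 4. So w(3) = 4. P is now [[2], [6]].
Step i=2: Q has 2 at row 2, column 1; remove 6 from row 2 of P and reverse-bump: 6 enters row 1 and ejects 2. So w(2) = 2. P is now [[6]].
Step i=1: Q has 1 at row 1, column 1; remove that cell from P, ejecting 6. So w(1) = 6. P is now [].

So w = 6 2 4 7 5 1 3.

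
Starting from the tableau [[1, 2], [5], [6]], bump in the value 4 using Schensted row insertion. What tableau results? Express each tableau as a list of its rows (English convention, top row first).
[[1, 2, 4], [5], [6]]

4 is larger than every entry of row 1, so it is appended to row 1. The new tableau is [[1, 2, 4], [5], [6]].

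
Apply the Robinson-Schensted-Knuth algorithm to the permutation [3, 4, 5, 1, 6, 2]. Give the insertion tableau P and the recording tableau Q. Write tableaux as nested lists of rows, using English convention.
P = [[1, 2, 5, 6], [3, 4]], Q = [[1, 2, 3, 5], [4, 6]]

Insert each entry of the permutation into P by Schensted row insertion, recording in Q the position of each new cell.

Insert 3: appended to row 1. P = [[3]], Q = [[1]].
Insert 4: appended to row 1. P = [[3, 4]], Q = [[1, 2]].
Insert 5: appended to row 1. P = [[3, 4, 5]], Q = [[1, 2, 3]].
Insert 1: 1 bumps 3 from row 1; 3 starts row 2. P = [[1, 4, 5], [3]], Q = [[1, 2, 3], [4]].
Insert 6: appended to row 1. P = [[1, 4, 5, 6], [3]], Q = [[1, 2, 3, 5], [4]].
Insert 2: 2 bumps 4 from row 1; 4 appends to row 2. P = [[1, 2, 5, 6], [3, 4]], Q = [[1, 2, 3, 5], [4, 6]].

So P = [[1, 2, 5, 6], [3, 4]], Q = [[1, 2, 3, 5], [4, 6]].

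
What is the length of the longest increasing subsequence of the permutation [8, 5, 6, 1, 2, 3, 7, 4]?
4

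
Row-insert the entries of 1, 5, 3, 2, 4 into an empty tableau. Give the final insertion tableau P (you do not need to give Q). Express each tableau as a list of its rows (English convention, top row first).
Insert 1: appended to row 1. P = [[1]].
Insert 5: appended to row 1. P = [[1, 5]].
Insert 3: 3 bumps 5 from row 1; 5 starts row 2. P = [[1, 3], [5]].
Insert 2: 2 bumps 3 from row 1; 3 bumps 5 from row 2; 5 starts row 3. P = [[1, 2], [3], [5]].
Insert 4: appended to row 1. P = [[1, 2, 4], [3], [5]].

So P = [[1, 2, 4], [3], [5]].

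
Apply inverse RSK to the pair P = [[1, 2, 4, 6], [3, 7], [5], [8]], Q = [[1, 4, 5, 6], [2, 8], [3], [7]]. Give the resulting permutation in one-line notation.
Reverse the RSK construction: for i from n down to 1, find the cell of Q containing i, remove the entry at that cell from P, and reverse-bump it up through P; the value ejected from row 1 is w(i).

Step i=8: Q has 8 at row 2, column 2; remove 7 from row 2 of P and reverse-bump: 7 enters row 1 and ejects 6. So w(8) = 6. P is now [[1, 2, 4, 7], [3], [5], [8]].
Step i=7: Q has 7 at row 4, column 1; remove 8 from row 4 of P and reverse-bump: 8 enters row 3 and ejects 5; 5 enters row 2 and ejects 3; 3 enters row 1 and ejects 2. So w(7) = 2. P is now [[1, 3, 4, 7], [5], [8]].
Step i=6: Q has 6 at row 1, column 4; remove that cell from P, ejecting 7. So w(6) = 7. P is now [[1, 3, 4], [5], [8]].
Step i=5: Q has 5 at row 1, column 3; remove that cell from P, ejecting 4. So w(5) = 4. P is now [[1, 3], [5], [8]].
Step i=4: Q has 4 at row 1, column 2; remove that cell from P, ejecting 3. So w(4) = 3. P is now [[1], [5], [8]].
Step i=3: Q has 3 at row 3, column 1; remove 8 from row 3 of P and reverse-bump: 8 enters row 2 and ejects 5; 5 enters row 1 and ejects 1. So w(3) = 1. P is now [[5], [8]].
Step i=2: Q has 2 at row 2, column 1; remove 8 from row 2 of P and reverse-bump: 8 enters row 1 and ejects 5. So w(2) = 5. P is now [[8]].
Step i=1: Q has 1 at row 1, column 1; remove that cell from P, ejecting 8. So w(1) = 8. P is now [].

So w = 8 5 1 3 4 7 2 6.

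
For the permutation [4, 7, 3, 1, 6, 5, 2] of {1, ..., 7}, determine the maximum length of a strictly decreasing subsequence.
4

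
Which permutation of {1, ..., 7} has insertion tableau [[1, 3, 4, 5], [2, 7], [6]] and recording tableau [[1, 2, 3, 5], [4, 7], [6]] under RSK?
Reverse the RSK construction: for i from n down to 1, find the cell of Q containing i, remove the entry at that cell from P, and reverse-bump it up through P; the value ejected from row 1 is w(i).

Step i=7: Q has 7 at row 2, column 2; remove 7 from row 2 of P and reverse-bump: 7 enters row 1 and ejects 5. So w(7) = 5. P is now [[1, 3, 4, 7], [2], [6]].
Step i=6: Q has 6 at row 3, column 1; remove 6 from row 3 of P and reverse-bump: 6 enters row 2 and ejects 2; 2 enters row 1 and ejects 1. So w(6) = 1. P is now [[2, 3, 4, 7], [6]].
Step i=5: Q has 5 at row 1, column 4; remove that cell from P, ejecting 7. So w(5) = 7. P is now [[2, 3, 4], [6]].
Step i=4: Q has 4 at row 2, column 1; remove 6 from row 2 of P and reverse-bump: 6 enters row 1 and ejects 4. So w(4) = 4. P is now [[2, 3, 6]].
Step i=3: Q has 3 at row 1, column 3; remove that cell from P, ejecting 6. So w(3) = 6. P is now [[2, 3]].
Step i=2: Q has 2 at row 1, column 2; remove that cell from P, ejecting 3. So w(2) = 3. P is now [[2]].
Step i=1: Q has 1 at row 1, column 1; remove that cell from P, ejecting 2. So w(1) = 2. P is now [].

So w = 2 3 6 4 7 1 5.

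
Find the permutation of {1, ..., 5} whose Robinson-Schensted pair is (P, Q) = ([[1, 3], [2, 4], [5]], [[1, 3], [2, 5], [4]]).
Reverse RSK: for i = n, n-1, ..., 1, locate i in Q, remove the corresponding corner cell from P, and reverse-bump its entry up through P; the value ejected from row 1 is w(i).

So w = 5 2 4 1 3.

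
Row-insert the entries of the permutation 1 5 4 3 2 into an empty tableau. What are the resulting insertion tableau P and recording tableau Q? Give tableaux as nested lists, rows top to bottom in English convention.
P = [[1, 2], [3], [4], [5]], Q = [[1, 2], [3], [4], [5]]

Insert each entry of the permutation into P by Schensted row insertion, recording in Q the position of each new cell.

Insert 1: appended to row 1. P = [[1]], Q = [[1]].
Insert 5: appended to row 1. P = [[1, 5]], Q = [[1, 2]].
Insert 4: 4 bumps 5 from row 1; 5 starts row 2. P = [[1, 4], [5]], Q = [[1, 2], [3]].
Insert 3: 3 bumps 4 from row 1; 4 bumps 5 from row 2; 5 starts row 3. P = [[1, 3], [4], [5]], Q = [[1, 2], [3], [4]].
Insert 2: 2 bumps 3 from row 1; 3 bumps 4 from row 2; 4 bumps 5 from row 3; 5 starts row 4. P = [[1, 2], [3], [4], [5]], Q = [[1, 2], [3], [4], [5]].

So P = [[1, 2], [3], [4], [5]], Q = [[1, 2], [3], [4], [5]].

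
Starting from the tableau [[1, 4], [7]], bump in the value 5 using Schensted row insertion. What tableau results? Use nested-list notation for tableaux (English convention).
5 is larger than every entry of row 1, so it is appended to row 1. The new tableau is [[1, 4, 5], [7]].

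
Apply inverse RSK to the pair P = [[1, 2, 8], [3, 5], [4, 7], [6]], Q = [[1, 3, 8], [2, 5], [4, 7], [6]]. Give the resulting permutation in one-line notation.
6 4 7 3 5 1 2 8

Reverse the RSK construction: for i from n down to 1, find the cell of Q containing i, remove the entry at that cell from P, and reverse-bump it up through P; the value ejected from row 1 is w(i).

Step i=8: Q has 8 at row 1, column 3; remove that cell from P, ejecting 8. So w(8) = 8. P is now [[1, 2], [3, 5], [4, 7], [6]].
Step i=7: Q has 7 at row 3, column 2; remove 7 from row 3 of P and reverse-bump: 7 enters row 2 and ejects 5; 5 enters row 1 and ejects 2. So w(7) = 2. P is now [[1, 5], [3, 7], [4], [6]].
Step i=6: Q has 6 at row 4, column 1; remove 6 from row 4 of P and reverse-bump: 6 enters row 3 and ejects 4; 4 enters row 2 and ejects 3; 3 enters row 1 and ejects 1. So w(6) = 1. P is now [[3, 5], [4, 7], [6]].
Step i=5: Q has 5 at row 2, column 2; remove 7 from row 2 of P and reverse-bump: 7 enters row 1 and ejects 5. So w(5) = 5. P is now [[3, 7], [4], [6]].
Step i=4: Q has 4 at row 3, column 1; remove 6 from row 3 of P and reverse-bump: 6 enters row 2 and ejects 4; 4 enters row 1 and ejects 3. So w(4) = 3. P is now [[4, 7], [6]].
Step i=3: Q has 3 at row 1, column 2; remove that cell from P, ejecting 7. So w(3) = 7. P is now [[4], [6]].
Step i=2: Q has 2 at row 2, column 1; remove 6 from row 2 of P and reverse-bump: 6 enters row 1 and ejects 4. So w(2) = 4. P is now [[6]].
Step i=1: Q has 1 at row 1, column 1; remove that cell from P, ejecting 6. So w(1) = 6. P is now [].

So w = 6 4 7 3 5 1 2 8.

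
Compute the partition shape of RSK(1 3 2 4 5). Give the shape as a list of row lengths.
[4, 1]

Row-insert each entry into an empty tableau.

After inserting 1: P = [[1]].
After inserting 3: P = [[1, 3]].
After inserting 2: P = [[1, 2], [3]].
After inserting 4: P = [[1, 2, 4], [3]].
After inserting 5: P = [[1, 2, 4, 5], [3]].

The final insertion tableau P = [[1, 2, 4, 5], [3]] has shape [4, 1].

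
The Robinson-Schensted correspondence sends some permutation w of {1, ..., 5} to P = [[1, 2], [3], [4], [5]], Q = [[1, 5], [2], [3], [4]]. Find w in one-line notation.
5 4 3 1 2

Reverse the RSK construction: for i from n down to 1, find the cell of Q containing i, remove the entry at that cell from P, and reverse-bump it up through P; the value ejected from row 1 is w(i).

Step i=5: Q has 5 at row 1, column 2; remove that cell from P, ejecting 2. So w(5) = 2. P is now [[1], [3], [4], [5]].
Step i=4: Q has 4 at row 4, column 1; remove 5 from row 4 of P and reverse-bump: 5 enters row 3 and ejects 4; 4 enters row 2 and ejects 3; 3 enters row 1 and ejects 1. So w(4) = 1. P is now [[3], [4], [5]].
Step i=3: Q has 3 at row 3, column 1; remove 5 from row 3 of P and reverse-bump: 5 enters row 2 and ejects 4; 4 enters row 1 and ejects 3. So w(3) = 3. P is now [[4], [5]].
Step i=2: Q has 2 at row 2, column 1; remove 5 from row 2 of P and reverse-bump: 5 enters row 1 and ejects 4. So w(2) = 4. P is now [[5]].
Step i=1: Q has 1 at row 1, column 1; remove that cell from P, ejecting 5. So w(1) = 5. P is now [].

So w = 5 4 3 1 2.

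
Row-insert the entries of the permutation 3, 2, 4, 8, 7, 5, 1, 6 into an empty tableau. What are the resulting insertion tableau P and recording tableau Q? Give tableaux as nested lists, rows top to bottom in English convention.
Insert each entry of the permutation into P by Schensted row insertion, recording in Q the position of each new cell.

Insert 3: appended to row 1. P = [[3]], Q = [[1]].
Insert 2: 2 bumps 3 from row 1; 3 starts row 2. P = [[2], [3]], Q = [[1], [2]].
Insert 4: appended to row 1. P = [[2, 4], [3]], Q = [[1, 3], [2]].
Insert 8: appended to row 1. P = [[2, 4, 8], [3]], Q = [[1, 3, 4], [2]].
Insert 7: 7 bumps 8 from row 1; 8 appends to row 2. P = [[2, 4, 7], [3, 8]], Q = [[1, 3, 4], [2, 5]].
Insert 5: 5 bumps 7 from row 1; 7 bumps 8 from row 2; 8 starts row 3. P = [[2, 4, 5], [3, 7], [8]], Q = [[1, 3, 4], [2, 5], [6]].
Insert 1: 1 bumps 2 from row 1; 2 bumps 3 from row 2; 3 bumps 8 from row 3; 8 starts row 4. P = [[1, 4, 5], [2, 7], [3], [8]], Q = [[1, 3, 4], [2, 5], [6], [7]].
Insert 6: appended to row 1. P = [[1, 4, 5, 6], [2, 7], [3], [8]], Q = [[1, 3, 4, 8], [2, 5], [6], [7]].

So P = [[1, 4, 5, 6], [2, 7], [3], [8]], Q = [[1, 3, 4, 8], [2, 5], [6], [7]].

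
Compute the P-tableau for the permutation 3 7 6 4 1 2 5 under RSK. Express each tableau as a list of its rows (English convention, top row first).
P = [[1, 2, 5], [3, 4], [6], [7]]

Insert 3: appended to row 1. P = [[3]].
Insert 7: appended to row 1. P = [[3, 7]].
Insert 6: 6 bumps 7 from row 1; 7 starts row 2. P = [[3, 6], [7]].
Insert 4: 4 bumps 6 from row 1; 6 bumps 7 from row 2; 7 starts row 3. P = [[3, 4], [6], [7]].
Insert 1: 1 bumps 3 from row 1; 3 bumps 6 from row 2; 6 bumps 7 from row 3; 7 starts row 4. P = [[1, 4], [3], [6], [7]].
Insert 2: 2 bumps 4 from row 1; 4 appends to row 2. P = [[1, 2], [3, 4], [6], [7]].
Insert 5: appended to row 1. P = [[1, 2, 5], [3, 4], [6], [7]].

So P = [[1, 2, 5], [3, 4], [6], [7]].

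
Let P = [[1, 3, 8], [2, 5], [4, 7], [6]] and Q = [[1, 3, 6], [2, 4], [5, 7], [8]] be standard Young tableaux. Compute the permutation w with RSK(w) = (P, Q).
Reverse the RSK construction: for i from n down to 1, find the cell of Q containing i, remove the entry at that cell from P, and reverse-bump it up through P; the value ejected from row 1 is w(i).

Step i=8: Q has 8 at row 4, column 1; remove 6 from row 4 of P and reverse-bump: 6 enters row 3 and ejects 4; 4 enters row 2 and ejects 2; 2 enters row 1 and ejects 1. So w(8) = 1. P is now [[2, 3, 8], [4, 5], [6, 7]].
Step i=7: Q has 7 at row 3, column 2; remove 7 from row 3 of P and reverse-bump: 7 enters row 2 and ejects 5; 5 enters row 1 and ejects 3. So w(7) = 3. P is now [[2, 5, 8], [4, 7], [6]].
Step i=6: Q has 6 at row 1, column 3; remove that cell from P, ejecting 8. So w(6) = 8. P is now [[2, 5], [4, 7], [6]].
Step i=5: Q has 5 at row 3, column 1; remove 6 from row 3 of P and reverse-bump: 6 enters row 2 and ejects 4; 4 enters row 1 and ejects 2. So w(5) = 2. P is now [[4, 5], [6, 7]].
Step i=4: Q has 4 at row 2, column 2; remove 7 from row 2 of P and reverse-bump: 7 enters row 1 and ejects 5. So w(4) = 5. P is now [[4, 7], [6]].
Step i=3: Q has 3 at row 1, column 2; remove that cell from P, ejecting 7. So w(3) = 7. P is now [[4], [6]].
Step i=2: Q has 2 at row 2, column 1; remove 6 from row 2 of P and reverse-bump: 6 enters row 1 and ejects 4. So w(2) = 4. P is now [[6]].
Step i=1: Q has 1 at row 1, column 1; remove that cell from P, ejecting 6. So w(1) = 6. P is now [].

So w = 6 4 7 5 2 8 3 1.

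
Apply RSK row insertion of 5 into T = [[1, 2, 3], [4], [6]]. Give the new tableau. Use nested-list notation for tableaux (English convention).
5 is larger than every entry of row 1, so it is appended to row 1. The new tableau is [[1, 2, 3, 5], [4], [6]].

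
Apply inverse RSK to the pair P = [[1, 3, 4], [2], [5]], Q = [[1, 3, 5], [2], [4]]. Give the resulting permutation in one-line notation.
5 2 3 1 4

Reverse the RSK construction: for i from n down to 1, find the cell of Q containing i, remove the entry at that cell from P, and reverse-bump it up through P; the value ejected from row 1 is w(i).

Step i=5: Q has 5 at row 1, column 3; remove that cell from P, ejecting 4. So w(5) = 4. P is now [[1, 3], [2], [5]].
Step i=4: Q has 4 at row 3, column 1; remove 5 from row 3 of P and reverse-bump: 5 enters row 2 and ejects 2; 2 enters row 1 and ejects 1. So w(4) = 1. P is now [[2, 3], [5]].
Step i=3: Q has 3 at row 1, column 2; remove that cell from P, ejecting 3. So w(3) = 3. P is now [[2], [5]].
Step i=2: Q has 2 at row 2, column 1; remove 5 from row 2 of P and reverse-bump: 5 enters row 1 and ejects 2. So w(2) = 2. P is now [[5]].
Step i=1: Q has 1 at row 1, column 1; remove that cell from P, ejecting 5. So w(1) = 5. P is now [].

So w = 5 2 3 1 4.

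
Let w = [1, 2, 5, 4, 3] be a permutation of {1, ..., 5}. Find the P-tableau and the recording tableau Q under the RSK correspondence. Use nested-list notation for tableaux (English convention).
Insert each entry of the permutation into P by Schensted row insertion, recording in Q the position of each new cell.

Insert 1: appended to row 1. P = [[1]].
Insert 2: appended to row 1. P = [[1, 2]].
Insert 5: appended to row 1. P = [[1, 2, 5]].
Insert 4: 4 bumps 5 from row 1; 5 starts row 2. P = [[1, 2, 4], [5]].
Insert 3: 3 bumps 4 from row 1; 4 bumps 5 from row 2; 5 starts row 3. P = [[1, 2, 3], [4], [5]].

So P = [[1, 2, 3], [4], [5]], Q = [[1, 2, 3], [4], [5]].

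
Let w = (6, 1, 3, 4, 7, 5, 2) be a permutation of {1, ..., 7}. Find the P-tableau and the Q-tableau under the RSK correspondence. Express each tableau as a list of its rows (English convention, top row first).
Insert each entry of the permutation into P by Schensted row insertion, recording in Q the position of each new cell.

Insert 6: appended to row 1. P = [[6]].
Insert 1: 1 bumps 6 from row 1; 6 starts row 2. P = [[1], [6]].
Insert 3: appended to row 1. P = [[1, 3], [6]].
Insert 4: appended to row 1. P = [[1, 3, 4], [6]].
Insert 7: appended to row 1. P = [[1, 3, 4, 7], [6]].
Insert 5: 5 bumps 7 from row 1; 7 appends to row 2. P = [[1, 3, 4, 5], [6, 7]].
Insert 2: 2 bumps 3 from row 1; 3 bumps 6 from row 2; 6 starts row 3. P = [[1, 2, 4, 5], [3, 7], [6]].

So P = [[1, 2, 4, 5], [3, 7], [6]], Q = [[1, 3, 4, 5], [2, 6], [7]].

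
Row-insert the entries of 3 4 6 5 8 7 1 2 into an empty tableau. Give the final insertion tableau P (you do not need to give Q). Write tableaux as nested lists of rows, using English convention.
Insert 3: appended to row 1. P = [[3]].
Insert 4: appended to row 1. P = [[3, 4]].
Insert 6: appended to row 1. P = [[3, 4, 6]].
Insert 5: 5 bumps 6 from row 1; 6 starts row 2. P = [[3, 4, 5], [6]].
Insert 8: appended to row 1. P = [[3, 4, 5, 8], [6]].
Insert 7: 7 bumps 8 from row 1; 8 appends to row 2. P = [[3, 4, 5, 7], [6, 8]].
Insert 1: 1 bumps 3 from row 1; 3 bumps 6 from row 2; 6 starts row 3. P = [[1, 4, 5, 7], [3, 8], [6]].
Insert 2: 2 bumps 4 from row 1; 4 bumps 8 from row 2; 8 appends to row 3. P = [[1, 2, 5, 7], [3, 4], [6, 8]].

So P = [[1, 2, 5, 7], [3, 4], [6, 8]].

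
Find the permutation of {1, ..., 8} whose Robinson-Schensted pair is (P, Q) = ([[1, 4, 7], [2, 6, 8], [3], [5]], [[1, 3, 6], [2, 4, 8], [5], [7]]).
5 3 6 4 2 8 1 7

Reverse the RSK construction: for i from n down to 1, find the cell of Q containing i, remove the entry at that cell from P, and reverse-bump it up through P; the value ejected from row 1 is w(i).

Step i=8: Q has 8 at row 2, column 3; remove 8 from row 2 of P and reverse-bump: 8 enters row 1 and ejects 7. So w(8) = 7. P is now [[1, 4, 8], [2, 6], [3], [5]].
Step i=7: Q has 7 at row 4, column 1; remove 5 from row 4 of P and reverse-bump: 5 enters row 3 and ejects 3; 3 enters row 2 and ejects 2; 2 enters row 1 and ejects 1. So w(7) = 1. P is now [[2, 4, 8], [3, 6], [5]].
Step i=6: Q has 6 at row 1, column 3; remove that cell from P, ejecting 8. So w(6) = 8. P is now [[2, 4], [3, 6], [5]].
Step i=5: Q has 5 at row 3, column 1; remove 5 from row 3 of P and reverse-bump: 5 enters row 2 and ejects 3; 3 enters row 1 and ejects 2. So w(5) = 2. P is now [[3, 4], [5, 6]].
Step i=4: Q has 4 at row 2, column 2; remove 6 from row 2 of P and reverse-bump: 6 enters row 1 and ejects 4. So w(4) = 4. P is now [[3, 6], [5]].
Step i=3: Q has 3 at row 1, column 2; remove that cell from P, ejecting 6. So w(3) = 6. P is now [[3], [5]].
Step i=2: Q has 2 at row 2, column 1; remove 5 from row 2 of P and reverse-bump: 5 enters row 1 and ejects 3. So w(2) = 3. P is now [[5]].
Step i=1: Q has 1 at row 1, column 1; remove that cell from P, ejecting 5. So w(1) = 5. P is now [].

So w = 5 3 6 4 2 8 1 7.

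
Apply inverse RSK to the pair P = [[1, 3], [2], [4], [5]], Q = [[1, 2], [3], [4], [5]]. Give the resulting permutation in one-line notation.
Reverse the RSK construction: for i from n down to 1, find the cell of Q containing i, remove the entry at that cell from P, and reverse-bump it up through P; the value ejected from row 1 is w(i).

Step i=5: Q has 5 at row 4, column 1; remove 5 from row 4 of P and reverse-bump: 5 enters row 3 and ejects 4; 4 enters row 2 and ejects 2; 2 enters row 1 and ejects 1. So w(5) = 1. P is now [[2, 3], [4], [5]].
Step i=4: Q has 4 at row 3, column 1; remove 5 from row 3 of P and reverse-bump: 5 enters row 2 and ejects 4; 4 enters row 1 and ejects 3. So w(4) = 3. P is now [[2, 4], [5]].
Step i=3: Q has 3 at row 2, column 1; remove 5 from row 2 of P and reverse-bump: 5 enters row 1 and ejects 4. So w(3) = 4. P is now [[2, 5]].
Step i=2: Q has 2 at row 1, column 2; remove that cell from P, ejecting 5. So w(2) = 5. P is now [[2]].
Step i=1: Q has 1 at row 1, column 1; remove that cell from P, ejecting 2. So w(1) = 2. P is now [].

So w = 2 5 4 3 1.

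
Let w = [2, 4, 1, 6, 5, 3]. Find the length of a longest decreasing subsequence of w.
3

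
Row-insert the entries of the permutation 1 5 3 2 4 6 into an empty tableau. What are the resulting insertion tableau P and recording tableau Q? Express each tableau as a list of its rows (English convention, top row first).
P = [[1, 2, 4, 6], [3], [5]], Q = [[1, 2, 5, 6], [3], [4]]

Insert each entry of the permutation into P by Schensted row insertion, recording in Q the position of each new cell.

Insert 1: appended to row 1. P = [[1]].
Insert 5: appended to row 1. P = [[1, 5]].
Insert 3: 3 bumps 5 from row 1; 5 starts row 2. P = [[1, 3], [5]].
Insert 2: 2 bumps 3 from row 1; 3 bumps 5 from row 2; 5 starts row 3. P = [[1, 2], [3], [5]].
Insert 4: appended to row 1. P = [[1, 2, 4], [3], [5]].
Insert 6: appended to row 1. P = [[1, 2, 4, 6], [3], [5]].

So P = [[1, 2, 4, 6], [3], [5]], Q = [[1, 2, 5, 6], [3], [4]].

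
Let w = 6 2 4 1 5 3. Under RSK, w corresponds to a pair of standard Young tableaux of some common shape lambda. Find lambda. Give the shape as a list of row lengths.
[3, 2, 1]

Row-insert each entry into an empty tableau.

After inserting 6: P = [[6]].
After inserting 2: P = [[2], [6]].
After inserting 4: P = [[2, 4], [6]].
After inserting 1: P = [[1, 4], [2], [6]].
After inserting 5: P = [[1, 4, 5], [2], [6]].
After inserting 3: P = [[1, 3, 5], [2, 4], [6]].

The final insertion tableau P = [[1, 3, 5], [2, 4], [6]] has shape [3, 2, 1].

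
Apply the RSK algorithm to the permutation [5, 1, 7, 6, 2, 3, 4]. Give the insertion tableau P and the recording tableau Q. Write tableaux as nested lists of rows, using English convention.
P = [[1, 2, 3, 4], [5, 6], [7]], Q = [[1, 3, 6, 7], [2, 4], [5]]

Insert each entry of the permutation into P by Schensted row insertion, recording in Q the position of each new cell.

Insert 5: appended to row 1. P = [[5]].
Insert 1: 1 bumps 5 from row 1; 5 starts row 2. P = [[1], [5]].
Insert 7: appended to row 1. P = [[1, 7], [5]].
Insert 6: 6 bumps 7 from row 1; 7 appends to row 2. P = [[1, 6], [5, 7]].
Insert 2: 2 bumps 6 from row 1; 6 bumps 7 from row 2; 7 starts row 3. P = [[1, 2], [5, 6], [7]].
Insert 3: appended to row 1. P = [[1, 2, 3], [5, 6], [7]].
Insert 4: appended to row 1. P = [[1, 2, 3, 4], [5, 6], [7]].

So P = [[1, 2, 3, 4], [5, 6], [7]], Q = [[1, 3, 6, 7], [2, 4], [5]].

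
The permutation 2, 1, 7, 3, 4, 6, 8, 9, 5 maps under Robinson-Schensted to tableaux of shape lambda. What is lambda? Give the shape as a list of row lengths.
[6, 2, 1]

Row-insert each entry into an empty tableau.

After inserting 2: P = [[2]].
After inserting 1: P = [[1], [2]].
After inserting 7: P = [[1, 7], [2]].
After inserting 3: P = [[1, 3], [2, 7]].
After inserting 4: P = [[1, 3, 4], [2, 7]].
After inserting 6: P = [[1, 3, 4, 6], [2, 7]].
After inserting 8: P = [[1, 3, 4, 6, 8], [2, 7]].
After inserting 9: P = [[1, 3, 4, 6, 8, 9], [2, 7]].
After inserting 5: P = [[1, 3, 4, 5, 8, 9], [2, 6], [7]].

The final insertion tableau P = [[1, 3, 4, 5, 8, 9], [2, 6], [7]] has shape [6, 2, 1].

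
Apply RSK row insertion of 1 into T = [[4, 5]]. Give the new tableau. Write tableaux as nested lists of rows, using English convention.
In row 1, 1 replaces 4 (the leftmost entry greater than 1); 4 is bumped to row 2. 4 starts a new row 2. The new tableau is [[1, 5], [4]].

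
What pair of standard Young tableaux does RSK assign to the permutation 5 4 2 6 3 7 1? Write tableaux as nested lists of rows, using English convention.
Insert each entry of the permutation into P by Schensted row insertion, recording in Q the position of each new cell.

Insert 5: appended to row 1. P = [[5]].
Insert 4: 4 bumps 5 from row 1; 5 starts row 2. P = [[4], [5]].
Insert 2: 2 bumps 4 from row 1; 4 bumps 5 from row 2; 5 starts row 3. P = [[2], [4], [5]].
Insert 6: appended to row 1. P = [[2, 6], [4], [5]].
Insert 3: 3 bumps 6 from row 1; 6 appends to row 2. P = [[2, 3], [4, 6], [5]].
Insert 7: appended to row 1. P = [[2, 3, 7], [4, 6], [5]].
Insert 1: 1 bumps 2 from row 1; 2 bumps 4 from row 2; 4 bumps 5 from row 3; 5 starts row 4. P = [[1, 3, 7], [2, 6], [4], [5]].

So P = [[1, 3, 7], [2, 6], [4], [5]], Q = [[1, 4, 6], [2, 5], [3], [7]].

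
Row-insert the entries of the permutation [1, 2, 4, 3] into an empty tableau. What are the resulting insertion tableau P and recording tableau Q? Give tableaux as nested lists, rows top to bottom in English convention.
P = [[1, 2, 3], [4]], Q = [[1, 2, 3], [4]]

Insert each entry of the permutation into P by Schensted row insertion, recording in Q the position of each new cell.

After inserting 1: P = [[1]].
After inserting 2: P = [[1, 2]].
After inserting 4: P = [[1, 2, 4]].
After inserting 3: P = [[1, 2, 3], [4]].

So P = [[1, 2, 3], [4]], Q = [[1, 2, 3], [4]].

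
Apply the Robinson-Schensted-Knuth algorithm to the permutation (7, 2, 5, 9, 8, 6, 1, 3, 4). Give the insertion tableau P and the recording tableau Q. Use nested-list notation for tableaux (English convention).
P = [[1, 3, 4], [2, 5, 6], [7, 8], [9]], Q = [[1, 3, 4], [2, 5, 9], [6, 8], [7]]

Insert each entry of the permutation into P by Schensted row insertion, recording in Q the position of each new cell.

Insert 7: appended to row 1. P = [[7]].
Insert 2: 2 bumps 7 from row 1; 7 starts row 2. P = [[2], [7]].
Insert 5: appended to row 1. P = [[2, 5], [7]].
Insert 9: appended to row 1. P = [[2, 5, 9], [7]].
Insert 8: 8 bumps 9 from row 1; 9 appends to row 2. P = [[2, 5, 8], [7, 9]].
Insert 6: 6 bumps 8 from row 1; 8 bumps 9 from row 2; 9 starts row 3. P = [[2, 5, 6], [7, 8], [9]].
Insert 1: 1 bumps 2 from row 1; 2 bumps 7 from row 2; 7 bumps 9 from row 3; 9 starts row 4. P = [[1, 5, 6], [2, 8], [7], [9]].
Insert 3: 3 bumps 5 from row 1; 5 bumps 8 from row 2; 8 appends to row 3. P = [[1, 3, 6], [2, 5], [7, 8], [9]].
Insert 4: 4 bumps 6 from row 1; 6 appends to row 2. P = [[1, 3, 4], [2, 5, 6], [7, 8], [9]].

So P = [[1, 3, 4], [2, 5, 6], [7, 8], [9]], Q = [[1, 3, 4], [2, 5, 9], [6, 8], [7]].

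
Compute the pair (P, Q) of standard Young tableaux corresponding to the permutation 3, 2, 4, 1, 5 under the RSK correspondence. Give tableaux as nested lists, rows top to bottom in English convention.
Insert each entry of the permutation into P by Schensted row insertion, recording in Q the position of each new cell.

Insert 3: appended to row 1. P = [[3]].
Insert 2: 2 bumps 3 from row 1; 3 starts row 2. P = [[2], [3]].
Insert 4: appended to row 1. P = [[2, 4], [3]].
Insert 1: 1 bumps 2 from row 1; 2 bumps 3 from row 2; 3 starts row 3. P = [[1, 4], [2], [3]].
Insert 5: appended to row 1. P = [[1, 4, 5], [2], [3]].

So P = [[1, 4, 5], [2], [3]], Q = [[1, 3, 5], [2], [4]].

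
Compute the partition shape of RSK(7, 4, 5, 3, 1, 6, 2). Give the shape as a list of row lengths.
[3, 2, 1, 1]

Row-insert each entry into an empty tableau.

After inserting 7: P = [[7]].
After inserting 4: P = [[4], [7]].
After inserting 5: P = [[4, 5], [7]].
After inserting 3: P = [[3, 5], [4], [7]].
After inserting 1: P = [[1, 5], [3], [4], [7]].
After inserting 6: P = [[1, 5, 6], [3], [4], [7]].
After inserting 2: P = [[1, 2, 6], [3, 5], [4], [7]].

The final insertion tableau P = [[1, 2, 6], [3, 5], [4], [7]] has shape [3, 2, 1, 1].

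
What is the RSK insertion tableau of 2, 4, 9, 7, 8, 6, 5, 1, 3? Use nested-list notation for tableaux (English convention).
Insert 2: appended to row 1. P = [[2]].
Insert 4: appended to row 1. P = [[2, 4]].
Insert 9: appended to row 1. P = [[2, 4, 9]].
Insert 7: 7 bumps 9 from row 1; 9 starts row 2. P = [[2, 4, 7], [9]].
Insert 8: appended to row 1. P = [[2, 4, 7, 8], [9]].
Insert 6: 6 bumps 7 from row 1; 7 bumps 9 from row 2; 9 starts row 3. P = [[2, 4, 6, 8], [7], [9]].
Insert 5: 5 bumps 6 from row 1; 6 bumps 7 from row 2; 7 bumps 9 from row 3; 9 starts row 4. P = [[2, 4, 5, 8], [6], [7], [9]].
Insert 1: 1 bumps 2 from row 1; 2 bumps 6 from row 2; 6 bumps 7 from row 3; 7 bumps 9 from row 4; 9 starts row 5. P = [[1, 4, 5, 8], [2], [6], [7], [9]].
Insert 3: 3 bumps 4 from row 1; 4 appends to row 2. P = [[1, 3, 5, 8], [2, 4], [6], [7], [9]].

So P = [[1, 3, 5, 8], [2, 4], [6], [7], [9]].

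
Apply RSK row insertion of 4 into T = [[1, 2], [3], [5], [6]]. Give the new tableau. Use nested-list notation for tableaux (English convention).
4 is larger than every entry of row 1, so it is appended to row 1. The new tableau is [[1, 2, 4], [3], [5], [6]].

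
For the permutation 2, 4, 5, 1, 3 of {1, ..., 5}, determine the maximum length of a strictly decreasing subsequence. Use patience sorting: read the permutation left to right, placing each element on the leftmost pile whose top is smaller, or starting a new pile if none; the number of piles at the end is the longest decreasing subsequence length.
2: new pile. tops = [2]
4: onto pile 1 (replacing 2). tops = [4]
5: onto pile 1 (replacing 4). tops = [5]
1: new pile. tops = [5, 1]
3: onto pile 2 (replacing 1). tops = [5, 3]

2 piles, so the longest decreasing subsequence has length 2.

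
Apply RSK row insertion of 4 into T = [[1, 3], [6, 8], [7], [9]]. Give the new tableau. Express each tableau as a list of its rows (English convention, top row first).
[[1, 3, 4], [6, 8], [7], [9]]

4 is larger than every entry of row 1, so it is appended to row 1. The new tableau is [[1, 3, 4], [6, 8], [7], [9]].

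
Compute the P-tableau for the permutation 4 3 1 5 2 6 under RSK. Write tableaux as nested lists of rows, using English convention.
P = [[1, 2, 6], [3, 5], [4]]

After inserting 4: P = [[4]].
After inserting 3: P = [[3], [4]].
After inserting 1: P = [[1], [3], [4]].
After inserting 5: P = [[1, 5], [3], [4]].
After inserting 2: P = [[1, 2], [3, 5], [4]].
After inserting 6: P = [[1, 2, 6], [3, 5], [4]].

So P = [[1, 2, 6], [3, 5], [4]].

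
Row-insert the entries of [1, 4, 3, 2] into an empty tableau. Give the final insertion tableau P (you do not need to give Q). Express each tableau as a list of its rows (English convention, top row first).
P = [[1, 2], [3], [4]]

Insert 1: appended to row 1. P = [[1]].
Insert 4: appended to row 1. P = [[1, 4]].
Insert 3: 3 bumps 4 from row 1; 4 starts row 2. P = [[1, 3], [4]].
Insert 2: 2 bumps 3 from row 1; 3 bumps 4 from row 2; 4 starts row 3. P = [[1, 2], [3], [4]].

So P = [[1, 2], [3], [4]].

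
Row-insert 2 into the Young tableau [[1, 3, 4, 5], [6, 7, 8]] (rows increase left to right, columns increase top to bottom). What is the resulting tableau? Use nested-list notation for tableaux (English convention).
In row 1, 2 replaces 3 (the leftmost entry greater than 2); 3 is bumped to row 2. In row 2, 3 replaces 6 (the leftmost entry greater than 3); 6 is bumped to row 3. 6 starts a new row 3. The new tableau is [[1, 2, 4, 5], [3, 7, 8], [6]].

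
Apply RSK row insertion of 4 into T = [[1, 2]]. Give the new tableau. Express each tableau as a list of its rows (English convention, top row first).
[[1, 2, 4]]

4 is larger than every entry of row 1, so it is appended to row 1. The new tableau is [[1, 2, 4]].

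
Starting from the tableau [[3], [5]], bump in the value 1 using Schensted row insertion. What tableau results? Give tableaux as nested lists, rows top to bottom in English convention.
[[1], [3], [5]]

In row 1, 1 replaces 3 (the leftmost entry greater than 1); 3 is bumped to row 2. In row 2, 3 replaces 5 (the leftmost entry greater than 3); 5 is bumped to row 3. 5 starts a new row 3. The new tableau is [[1], [3], [5]].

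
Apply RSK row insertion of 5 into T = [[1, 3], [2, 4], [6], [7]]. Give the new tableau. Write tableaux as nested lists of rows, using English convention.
[[1, 3, 5], [2, 4], [6], [7]]

5 is larger than every entry of row 1, so it is appended to row 1. The new tableau is [[1, 3, 5], [2, 4], [6], [7]].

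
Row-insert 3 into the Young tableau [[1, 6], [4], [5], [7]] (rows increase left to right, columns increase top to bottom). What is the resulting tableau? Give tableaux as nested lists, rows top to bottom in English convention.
In row 1, 3 replaces 6 (the leftmost entry greater than 3); 6 is bumped to row 2. 6 is appended to row 2. The new tableau is [[1, 3], [4, 6], [5], [7]].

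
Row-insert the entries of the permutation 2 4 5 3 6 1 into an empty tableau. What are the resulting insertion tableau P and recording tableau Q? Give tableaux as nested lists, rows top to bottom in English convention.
P = [[1, 3, 5, 6], [2], [4]], Q = [[1, 2, 3, 5], [4], [6]]

Insert each entry of the permutation into P by Schensted row insertion, recording in Q the position of each new cell.

Insert 2: appended to row 1. P = [[2]], Q = [[1]].
Insert 4: appended to row 1. P = [[2, 4]], Q = [[1, 2]].
Insert 5: appended to row 1. P = [[2, 4, 5]], Q = [[1, 2, 3]].
Insert 3: 3 bumps 4 from row 1; 4 starts row 2. P = [[2, 3, 5], [4]], Q = [[1, 2, 3], [4]].
Insert 6: appended to row 1. P = [[2, 3, 5, 6], [4]], Q = [[1, 2, 3, 5], [4]].
Insert 1: 1 bumps 2 from row 1; 2 bumps 4 from row 2; 4 starts row 3. P = [[1, 3, 5, 6], [2], [4]], Q = [[1, 2, 3, 5], [4], [6]].

So P = [[1, 3, 5, 6], [2], [4]], Q = [[1, 2, 3, 5], [4], [6]].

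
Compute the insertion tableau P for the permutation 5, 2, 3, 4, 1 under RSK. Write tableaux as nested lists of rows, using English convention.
P = [[1, 3, 4], [2], [5]]

Insert 5: appended to row 1. P = [[5]].
Insert 2: 2 bumps 5 from row 1; 5 starts row 2. P = [[2], [5]].
Insert 3: appended to row 1. P = [[2, 3], [5]].
Insert 4: appended to row 1. P = [[2, 3, 4], [5]].
Insert 1: 1 bumps 2 from row 1; 2 bumps 5 from row 2; 5 starts row 3. P = [[1, 3, 4], [2], [5]].

So P = [[1, 3, 4], [2], [5]].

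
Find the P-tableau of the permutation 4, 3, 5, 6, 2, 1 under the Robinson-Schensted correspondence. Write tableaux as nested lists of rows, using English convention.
After inserting 4: P = [[4]].
After inserting 3: P = [[3], [4]].
After inserting 5: P = [[3, 5], [4]].
After inserting 6: P = [[3, 5, 6], [4]].
After inserting 2: P = [[2, 5, 6], [3], [4]].
After inserting 1: P = [[1, 5, 6], [2], [3], [4]].

So P = [[1, 5, 6], [2], [3], [4]].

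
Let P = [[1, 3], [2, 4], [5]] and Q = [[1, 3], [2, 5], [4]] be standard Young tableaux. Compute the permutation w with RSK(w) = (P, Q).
5 2 4 1 3

Reverse the RSK construction: for i from n down to 1, find the cell of Q containing i, remove the entry at that cell from P, and reverse-bump it up through P; the value ejected from row 1 is w(i).

Step i=5: Q has 5 at row 2, column 2; remove 4 from row 2 of P and reverse-bump: 4 enters row 1 and ejects 3. So w(5) = 3. P is now [[1, 4], [2], [5]].
Step i=4: Q has 4 at row 3, column 1; remove 5 from row 3 of P and reverse-bump: 5 enters row 2 and ejects 2; 2 enters row 1 and ejects 1. So w(4) = 1. P is now [[2, 4], [5]].
Step i=3: Q has 3 at row 1, column 2; remove that cell from P, ejecting 4. So w(3) = 4. P is now [[2], [5]].
Step i=2: Q has 2 at row 2, column 1; remove 5 from row 2 of P and reverse-bump: 5 enters row 1 and ejects 2. So w(2) = 2. P is now [[5]].
Step i=1: Q has 1 at row 1, column 1; remove that cell from P, ejecting 5. So w(1) = 5. P is now [].

So w = 5 2 4 1 3.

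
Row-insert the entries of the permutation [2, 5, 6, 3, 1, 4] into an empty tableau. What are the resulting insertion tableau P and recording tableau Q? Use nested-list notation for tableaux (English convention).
Insert each entry of the permutation into P by Schensted row insertion, recording in Q the position of each new cell.

After inserting 2: P = [[2]].
After inserting 5: P = [[2, 5]].
After inserting 6: P = [[2, 5, 6]].
After inserting 3: P = [[2, 3, 6], [5]].
After inserting 1: P = [[1, 3, 6], [2], [5]].
After inserting 4: P = [[1, 3, 4], [2, 6], [5]].

So P = [[1, 3, 4], [2, 6], [5]], Q = [[1, 2, 3], [4, 6], [5]].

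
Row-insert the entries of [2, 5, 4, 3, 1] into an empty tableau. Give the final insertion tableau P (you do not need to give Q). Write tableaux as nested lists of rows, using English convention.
P = [[1, 3], [2], [4], [5]]

Insert 2: appended to row 1. P = [[2]].
Insert 5: appended to row 1. P = [[2, 5]].
Insert 4: 4 bumps 5 from row 1; 5 starts row 2. P = [[2, 4], [5]].
Insert 3: 3 bumps 4 from row 1; 4 bumps 5 from row 2; 5 starts row 3. P = [[2, 3], [4], [5]].
Insert 1: 1 bumps 2 from row 1; 2 bumps 4 from row 2; 4 bumps 5 from row 3; 5 starts row 4. P = [[1, 3], [2], [4], [5]].

So P = [[1, 3], [2], [4], [5]].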